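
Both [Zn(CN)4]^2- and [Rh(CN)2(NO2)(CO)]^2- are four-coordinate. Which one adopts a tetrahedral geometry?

For [Zn(CN)4]^2-: Summing ligand charges against the −2 overall charge gives an oxidation state of +2 for zinc. Zinc is a group-12 element; Zn(II) is therefore d¹⁰. A d¹⁰ ion has no crystal-field stabilisation preference between square planar and tetrahedral, so four ligands adopt the sterically favoured tetrahedral geometry. → tetrahedral.
For [Rh(CN)2(NO2)(CO)]^2-: Each cyanide is −1; each nitro (N-bound nitrite) is −1; carbonyl is neutral; balancing the −2 overall charge requires Rh(I). Rhodium is a group-9 element; Rh(I) is therefore d⁸. A 4d d⁸ ion has a large crystal-field splitting; square planar leaves the high-energy d_{x²−y²} orbital empty and maximises CFSE. → square planar.

[Zn(CN)4]^2-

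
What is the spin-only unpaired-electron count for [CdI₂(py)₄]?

Each iodide is −1; pyridine is neutral; balancing the 0 overall charge requires Cd(II).
Cd sits in group 12, so the d-electron count is 12 − 2 = 10.
In an octahedral field the d¹⁰ configuration is t₂g⁶e_g⁴, giving 0 unpaired electrons.

0 unpaired electrons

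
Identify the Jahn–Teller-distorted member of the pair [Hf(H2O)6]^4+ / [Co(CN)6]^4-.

[Hf(H2O)6]^4+: Summing ligand charges against the +4 overall charge gives an oxidation state of +4 for hafnium. Hf sits in group 4, so the d-electron count is 4 − 4 = 0. The d⁰ configuration leaves the e_g set evenly filled (or empty) — no strong Jahn–Teller driving force.
[Co(CN)6]^4-: Summing ligand charges against the −4 overall charge gives an oxidation state of +2 for cobalt. Cobalt is a group-9 element; Co(II) is therefore d⁷. Cyanide is a strong-field ligand (high in the spectrochemical series) for a first-row metal, so the complex is low-spin. The t₂g⁶e_g¹ (low-spin) configuration has an unevenly filled e_g set; the Jahn–Teller theorem predicts a tetragonal distortion (typically axial elongation) to lift the degeneracy.

[Co(CN)6]^4-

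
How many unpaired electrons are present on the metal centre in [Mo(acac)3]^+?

2

Ligand charges: each acetylacetonate is −1. With an overall charge of +1 the molybdenum centre must be in the +4 oxidation state.
Group 6 minus oxidation state 4 gives a d² configuration.
Counting donor atoms: 3×acetylacetonate (bidentate) → 6 donors. Coordination number = 6.
In an octahedral field the d² configuration is t₂g²e_g⁰ (only one arrangement possible), giving 2 unpaired electrons.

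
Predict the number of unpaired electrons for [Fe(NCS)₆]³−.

Summing ligand charges against the −3 overall charge gives an oxidation state of +3 for iron.
Fe sits in group 8, so the d-electron count is 8 − 3 = 5.
The spin state decides the count: Isothiocyanate is a weak-field ligand for a first-row metal, so the complex is high-spin.
An octahedral high-spin d⁵ ion is t₂g³e_g², giving 5 unpaired electrons.

5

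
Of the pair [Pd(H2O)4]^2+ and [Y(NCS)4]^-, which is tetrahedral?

For [Pd(H2O)4]^2+: Water is neutral; balancing the +2 overall charge requires Pd(II). Pd sits in group 10, so the d-electron count is 10 − 2 = 8. A 4d d⁸ ion has a large crystal-field splitting; square planar leaves the high-energy d_{x²−y²} orbital empty and maximises CFSE. → square planar.
For [Y(NCS)4]^-: Ligand charges: each isothiocyanate is −1. With an overall charge of −1 the yttrium centre must be in the +3 oxidation state. Group 3 minus oxidation state 3 gives a d⁰ configuration. A d⁰ ion has no crystal-field stabilisation preference between square planar and tetrahedral, so four ligands adopt the sterically favoured tetrahedral geometry. → tetrahedral.

[Y(NCS)4]^-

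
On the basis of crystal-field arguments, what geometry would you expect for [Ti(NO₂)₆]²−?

octahedral

Summing ligand charges against the −2 overall charge gives an oxidation state of +4 for titanium.
Titanium is a group-4 element; Ti(IV) is therefore d⁰.
Coordination number: 6.
Six donors around a single metal centre give an octahedral coordination sphere.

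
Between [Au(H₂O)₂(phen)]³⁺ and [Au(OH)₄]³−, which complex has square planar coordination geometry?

[Au(H₂O)₂(phen)]³⁺

For [Au(H₂O)₂(phen)]³⁺: Ligand charges: water is neutral; 1,10-phenanthroline is neutral. With an overall charge of +3 the gold centre must be in the +3 oxidation state. Au sits in group 11, so the d-electron count is 11 − 3 = 8. A 5d d⁸ ion has a large crystal-field splitting; square planar leaves the high-energy d_{x²−y²} orbital empty and maximises CFSE. → square planar.
For [Au(OH)₄]³−: Ligand charges: each hydroxide is −1. With an overall charge of −3 the gold centre must be in the +1 oxidation state. Gold is a group-11 element; Au(I) is therefore d¹⁰. A d¹⁰ ion has no crystal-field stabilisation preference between square planar and tetrahedral, so four ligands adopt the sterically favoured tetrahedral geometry. → tetrahedral.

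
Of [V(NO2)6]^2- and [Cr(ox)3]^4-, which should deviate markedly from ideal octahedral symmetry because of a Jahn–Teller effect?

[V(NO2)6]^2-: Ligand charges: each nitro (N-bound nitrite) is −1. With an overall charge of −2 the vanadium centre must be in the +4 oxidation state. Vanadium is a group-5 element; V(IV) is therefore d¹. The d¹ configuration leaves the e_g set evenly filled (or empty) — no strong Jahn–Teller driving force.
[Cr(ox)3]^4-: Each oxalate is −2; balancing the −4 overall charge requires Cr(II). Chromium is a group-6 element; Cr(II) is therefore d⁴. Oxalate is a weak-field ligand for a first-row metal, so the complex is high-spin. The t₂g³e_g¹ (high-spin) configuration has an unevenly filled e_g set; the Jahn–Teller theorem predicts a tetragonal distortion (typically axial elongation) to lift the degeneracy.

[Cr(ox)3]^4-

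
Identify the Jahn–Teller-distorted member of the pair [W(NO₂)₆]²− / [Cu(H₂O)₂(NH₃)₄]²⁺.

[W(NO₂)₆]²−: Ligand charges: each nitro (N-bound nitrite) is −1. With an overall charge of −2 the tungsten centre must be in the +4 oxidation state. Group 6 minus oxidation state 4 gives a d² configuration. The d² configuration leaves the e_g set evenly filled (or empty) — no strong Jahn–Teller driving force.
[Cu(H₂O)₂(NH₃)₄]²⁺: Ligand charges: water is neutral; ammonia is neutral. With an overall charge of +2 the copper centre must be in the +2 oxidation state. Copper is a group-11 element; Cu(II) is therefore d⁹. The t₂g⁶e_g³ configuration has an unevenly filled e_g set; the Jahn–Teller theorem predicts a tetragonal distortion (typically axial elongation) to lift the degeneracy.

[Cu(H₂O)₂(NH₃)₄]²⁺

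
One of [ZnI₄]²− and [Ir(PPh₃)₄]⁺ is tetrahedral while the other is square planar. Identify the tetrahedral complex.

[ZnI₄]²−

For [ZnI₄]²−: Each iodide is −1; balancing the −2 overall charge requires Zn(II). Zinc is a group-12 element; Zn(II) is therefore d¹⁰. A d¹⁰ ion has no crystal-field stabilisation preference between square planar and tetrahedral, so four ligands adopt the sterically favoured tetrahedral geometry. → tetrahedral.
For [Ir(PPh₃)₄]⁺: Summing ligand charges against the +1 overall charge gives an oxidation state of +1 for iridium. Ir sits in group 9, so the d-electron count is 9 − 1 = 8. A 5d d⁸ ion has a large crystal-field splitting; square planar leaves the high-energy d_{x²−y²} orbital empty and maximises CFSE. → square planar.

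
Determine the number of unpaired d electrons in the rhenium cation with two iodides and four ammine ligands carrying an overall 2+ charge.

3 unpaired electrons

Ligand charges: each iodide is −1; ammonia is neutral. With an overall charge of +2 the rhenium centre must be in the +4 oxidation state.
Re sits in group 7, so the d-electron count is 7 − 4 = 3.
In an octahedral field the d³ configuration is t₂g³e_g⁰ (only one arrangement possible), giving 3 unpaired electrons.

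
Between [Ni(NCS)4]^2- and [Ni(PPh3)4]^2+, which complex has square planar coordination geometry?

For [Ni(NCS)4]^2-: Each isothiocyanate is −1; balancing the −2 overall charge requires Ni(II). Nickel is a group-10 element; Ni(II) is therefore d⁸. Isothiocyanate is a weak-field ligand. With weak-field ligands the CFSE gain from square planar is small, so a 3d d⁸ ion takes the sterically preferred tetrahedral geometry. → tetrahedral.
For [Ni(PPh3)4]^2+: Ligand charges: triphenylphosphine is neutral. With an overall charge of +2 the nickel centre must be in the +2 oxidation state. Group 10 minus oxidation state 2 gives a d⁸ configuration. Triphenylphosphine is a strong-field ligand (high in the spectrochemical series). A 3d d⁸ ion with strong-field ligands gains enough CFSE to favour square planar over tetrahedral. → square planar.

[Ni(PPh3)4]^2+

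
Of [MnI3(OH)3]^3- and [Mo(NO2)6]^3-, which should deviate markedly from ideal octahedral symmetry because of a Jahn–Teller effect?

[MnI3(OH)3]^3-: Each iodide is −1; each hydroxide is −1; balancing the −3 overall charge requires Mn(III). Manganese is a group-7 element; Mn(III) is therefore d⁴. Hydroxide and iodide are weak-field ligands for a first-row metal, so the complex is high-spin. The t₂g³e_g¹ (high-spin) configuration has an unevenly filled e_g set; the Jahn–Teller theorem predicts a tetragonal distortion (typically axial elongation) to lift the degeneracy.
[Mo(NO2)6]^3-: Each nitro (N-bound nitrite) is −1; balancing the −3 overall charge requires Mo(III). Molybdenum is a group-6 element; Mo(III) is therefore d³. The d³ configuration leaves the e_g set evenly filled (or empty) — no strong Jahn–Teller driving force.

[MnI3(OH)3]^3-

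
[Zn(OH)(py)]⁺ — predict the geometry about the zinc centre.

Each hydroxide is −1; pyridine is neutral; balancing the +1 overall charge requires Zn(II).
Zn sits in group 12, so the d-electron count is 12 − 2 = 10.
With 2 monodentate ligands the coordination number is 2.
A d¹⁰ ion with only two ligands adopts a linear arrangement (sp hybridisation; no CFSE preference).

linear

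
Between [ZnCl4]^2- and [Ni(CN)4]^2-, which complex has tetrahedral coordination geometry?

For [ZnCl4]^2-: Summing ligand charges against the −2 overall charge gives an oxidation state of +2 for zinc. Zinc is a group-12 element; Zn(II) is therefore d¹⁰. A d¹⁰ ion has no crystal-field stabilisation preference between square planar and tetrahedral, so four ligands adopt the sterically favoured tetrahedral geometry. → tetrahedral.
For [Ni(CN)4]^2-: Summing ligand charges against the −2 overall charge gives an oxidation state of +2 for nickel. Ni sits in group 10, so the d-electron count is 10 − 2 = 8. Cyanide is a strong-field ligand (high in the spectrochemical series). A 3d d⁸ ion with strong-field ligands gains enough CFSE to favour square planar over tetrahedral. → square planar.

[ZnCl4]^2-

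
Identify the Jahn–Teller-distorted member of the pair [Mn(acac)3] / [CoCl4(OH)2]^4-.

[Mn(acac)3]

[Mn(acac)3]: Each acetylacetonate is −1; balancing the 0 overall charge requires Mn(III). Manganese is a group-7 element; Mn(III) is therefore d⁴. Acetylacetonate is a weak-field ligand for a first-row metal, so the complex is high-spin. The t₂g³e_g¹ (high-spin) configuration has an unevenly filled e_g set; the Jahn–Teller theorem predicts a tetragonal distortion (typically axial elongation) to lift the degeneracy.
[CoCl4(OH)2]^4-: Each chloride is −1; each hydroxide is −1; balancing the −4 overall charge requires Co(II). Group 9 minus oxidation state 2 gives a d⁷ configuration. Chloride and hydroxide are weak-field ligands for a first-row metal, so the complex is high-spin. The d⁷ configuration leaves the e_g set evenly filled (or empty) — no strong Jahn–Teller driving force.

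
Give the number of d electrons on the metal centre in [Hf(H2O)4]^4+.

d⁰

Summing ligand charges against the +4 overall charge gives an oxidation state of +4 for hafnium.
Hf sits in group 4, so the d-electron count is 4 − 4 = 0.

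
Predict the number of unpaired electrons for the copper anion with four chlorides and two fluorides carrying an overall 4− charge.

1

Summing ligand charges against the −4 overall charge gives an oxidation state of +2 for copper.
Group 11 minus oxidation state 2 gives a d⁹ configuration.
In an octahedral field the d⁹ configuration is t₂g⁶e_g³ (only one arrangement possible), giving 1 unpaired electron.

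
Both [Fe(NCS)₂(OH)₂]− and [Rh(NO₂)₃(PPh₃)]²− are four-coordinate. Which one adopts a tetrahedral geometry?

[Fe(NCS)₂(OH)₂]−

For [Fe(NCS)₂(OH)₂]−: Ligand charges: each isothiocyanate is −1; each hydroxide is −1. With an overall charge of −1 the iron centre must be in the +3 oxidation state. Group 8 minus oxidation state 3 gives a d⁵ configuration. A high-spin d⁵ ion has zero CFSE in either geometry, so four ligands adopt the sterically favoured tetrahedral geometry. → tetrahedral.
For [Rh(NO₂)₃(PPh₃)]²−: Summing ligand charges against the −2 overall charge gives an oxidation state of +1 for rhodium. Group 9 minus oxidation state 1 gives a d⁸ configuration. A 4d d⁸ ion has a large crystal-field splitting; square planar leaves the high-energy d_{x²−y²} orbital empty and maximises CFSE. → square planar.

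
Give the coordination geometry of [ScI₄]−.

Ligand charges: each iodide is −1. With an overall charge of −1 the scandium centre must be in the +3 oxidation state.
Group 3 minus oxidation state 3 gives a d⁰ configuration.
With 4 monodentate ligands the coordination number is 4.
A d⁰ ion has no crystal-field stabilisation preference between square planar and tetrahedral, so four ligands adopt the sterically favoured tetrahedral geometry.

tetrahedral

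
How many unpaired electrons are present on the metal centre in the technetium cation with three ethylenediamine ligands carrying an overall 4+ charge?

3 unpaired electrons

Summing ligand charges against the +4 overall charge gives an oxidation state of +4 for technetium.
Group 7 minus oxidation state 4 gives a d³ configuration.
Counting donor atoms: 3×ethylenediamine (bidentate) → 6 donors. Coordination number = 6.
In an octahedral field the d³ configuration is t₂g³e_g⁰ (only one arrangement possible), giving 3 unpaired electrons.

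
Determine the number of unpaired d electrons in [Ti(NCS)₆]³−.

1 unpaired electron

Each isothiocyanate is −1; balancing the −3 overall charge requires Ti(III).
Titanium is a group-4 element; Ti(III) is therefore d¹.
In an octahedral field the d¹ configuration is t₂g¹e_g⁰ (only one arrangement possible), giving 1 unpaired electron.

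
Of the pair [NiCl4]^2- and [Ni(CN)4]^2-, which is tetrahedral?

[NiCl4]^2-

For [NiCl4]^2-: Each chloride is −1; balancing the −2 overall charge requires Ni(II). Ni sits in group 10, so the d-electron count is 10 − 2 = 8. Chloride is a weak-field ligand. With weak-field ligands the CFSE gain from square planar is small, so a 3d d⁸ ion takes the sterically preferred tetrahedral geometry. → tetrahedral.
For [Ni(CN)4]^2-: Each cyanide is −1; balancing the −2 overall charge requires Ni(II). Nickel is a group-10 element; Ni(II) is therefore d⁸. Cyanide is a strong-field ligand (high in the spectrochemical series). A 3d d⁸ ion with strong-field ligands gains enough CFSE to favour square planar over tetrahedral. → square planar.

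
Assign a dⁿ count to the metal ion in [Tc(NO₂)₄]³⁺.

Ligand charges: each nitro (N-bound nitrite) is −1. With an overall charge of +3 the technetium centre must be in the +7 oxidation state.
Technetium is a group-7 element; Tc(VII) is therefore d⁰.

d0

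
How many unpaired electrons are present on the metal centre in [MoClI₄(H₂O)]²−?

Ligand charges: each chloride is −1; each iodide is −1; water is neutral. With an overall charge of −2 the molybdenum centre must be in the +3 oxidation state.
Group 6 minus oxidation state 3 gives a d³ configuration.
In an octahedral field the d³ configuration is t₂g³e_g⁰ (only one arrangement possible), giving 3 unpaired electrons.

3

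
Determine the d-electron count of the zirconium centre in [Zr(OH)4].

Summing ligand charges against the 0 overall charge gives an oxidation state of +4 for zirconium.
Zr sits in group 4, so the d-electron count is 4 − 4 = 0.

d0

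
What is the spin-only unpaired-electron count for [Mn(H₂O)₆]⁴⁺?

Ligand charges: water is neutral. With an overall charge of +4 the manganese centre must be in the +4 oxidation state.
Manganese is a group-7 element; Mn(IV) is therefore d³.
In an octahedral field the d³ configuration is t₂g³e_g⁰ (only one arrangement possible), giving 3 unpaired electrons.

3 unpaired electrons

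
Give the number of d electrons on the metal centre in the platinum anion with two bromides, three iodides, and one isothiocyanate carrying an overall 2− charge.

d6

Each bromide is −1; each iodide is −1; each isothiocyanate is −1; balancing the −2 overall charge requires Pt(IV).
Group 10 minus oxidation state 4 gives a d⁶ configuration.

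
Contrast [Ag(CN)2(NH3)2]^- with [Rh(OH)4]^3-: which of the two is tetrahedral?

[Ag(CN)2(NH3)2]^-

For [Ag(CN)2(NH3)2]^-: Summing ligand charges against the −1 overall charge gives an oxidation state of +1 for silver. Group 11 minus oxidation state 1 gives a d¹⁰ configuration. A d¹⁰ ion has no crystal-field stabilisation preference between square planar and tetrahedral, so four ligands adopt the sterically favoured tetrahedral geometry. → tetrahedral.
For [Rh(OH)4]^3-: Each hydroxide is −1; balancing the −3 overall charge requires Rh(I). Rhodium is a group-9 element; Rh(I) is therefore d⁸. A 4d d⁸ ion has a large crystal-field splitting; square planar leaves the high-energy d_{x²−y²} orbital empty and maximises CFSE. → square planar.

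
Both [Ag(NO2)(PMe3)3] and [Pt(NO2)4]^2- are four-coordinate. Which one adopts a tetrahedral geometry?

[Ag(NO2)(PMe3)3]

For [Ag(NO2)(PMe3)3]: Ligand charges: each nitro (N-bound nitrite) is −1; trimethylphosphine is neutral. With an overall charge of 0 the silver centre must be in the +1 oxidation state. Ag sits in group 11, so the d-electron count is 11 − 1 = 10. A d¹⁰ ion has no crystal-field stabilisation preference between square planar and tetrahedral, so four ligands adopt the sterically favoured tetrahedral geometry. → tetrahedral.
For [Pt(NO2)4]^2-: Summing ligand charges against the −2 overall charge gives an oxidation state of +2 for platinum. Group 10 minus oxidation state 2 gives a d⁸ configuration. A 5d d⁸ ion has a large crystal-field splitting; square planar leaves the high-energy d_{x²−y²} orbital empty and maximises CFSE. → square planar.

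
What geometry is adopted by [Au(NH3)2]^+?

linear

Ligand charges: ammonia is neutral. With an overall charge of +1 the gold centre must be in the +1 oxidation state.
Au sits in group 11, so the d-electron count is 11 − 1 = 10.
Coordination number: 2.
A d¹⁰ ion with only two ligands adopts a linear arrangement (sp hybridisation; no CFSE preference).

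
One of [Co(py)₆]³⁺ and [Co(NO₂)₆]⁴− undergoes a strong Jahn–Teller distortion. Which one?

[Co(NO₂)₆]⁴−

[Co(py)₆]³⁺: Pyridine is neutral; balancing the +3 overall charge requires Co(III). Cobalt is a group-9 element; Co(III) is therefore d⁶. Co(III) has an exceptionally large octahedral splitting and is low-spin with essentially every ligand except fluoride. The d⁶ configuration leaves the e_g set evenly filled (or empty) — no strong Jahn–Teller driving force.
[Co(NO₂)₆]⁴−: Summing ligand charges against the −4 overall charge gives an oxidation state of +2 for cobalt. Cobalt is a group-9 element; Co(II) is therefore d⁷. Nitro (N-bound nitrite) is a strong-field ligand (high in the spectrochemical series) for a first-row metal, so the complex is low-spin. The t₂g⁶e_g¹ (low-spin) configuration has an unevenly filled e_g set; the Jahn–Teller theorem predicts a tetragonal distortion (typically axial elongation) to lift the degeneracy.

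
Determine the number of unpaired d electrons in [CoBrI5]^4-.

Summing ligand charges against the −4 overall charge gives an oxidation state of +2 for cobalt.
Cobalt is a group-9 element; Co(II) is therefore d⁷.
The spin state decides the count: Bromide and iodide are weak-field ligands for a first-row metal, so the complex is high-spin.
An octahedral high-spin d⁷ ion is t₂g⁵e_g², giving 3 unpaired electrons.

3 unpaired electrons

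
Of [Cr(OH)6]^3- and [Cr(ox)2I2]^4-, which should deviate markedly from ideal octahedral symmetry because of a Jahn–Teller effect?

[Cr(ox)2I2]^4-

[Cr(OH)6]^3-: Ligand charges: each hydroxide is −1. With an overall charge of −3 the chromium centre must be in the +3 oxidation state. Chromium is a group-6 element; Cr(III) is therefore d³. The d³ configuration leaves the e_g set evenly filled (or empty) — no strong Jahn–Teller driving force.
[Cr(ox)2I2]^4-: Ligand charges: each oxalate is −2; each iodide is −1. With an overall charge of −4 the chromium centre must be in the +2 oxidation state. Group 6 minus oxidation state 2 gives a d⁴ configuration. Iodide and oxalate are weak-field ligands for a first-row metal, so the complex is high-spin. The t₂g³e_g¹ (high-spin) configuration has an unevenly filled e_g set; the Jahn–Teller theorem predicts a tetragonal distortion (typically axial elongation) to lift the degeneracy.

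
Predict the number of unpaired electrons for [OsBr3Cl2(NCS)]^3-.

1

Each bromide is −1; each chloride is −1; each isothiocyanate is −1; balancing the −3 overall charge requires Os(III).
Group 8 minus oxidation state 3 gives a d⁵ configuration.
The spin state decides the count: a 5d ion has a large Δₒ and is invariably low-spin.
An octahedral low-spin d⁵ ion is t₂g⁵e_g⁰, giving 1 unpaired electron.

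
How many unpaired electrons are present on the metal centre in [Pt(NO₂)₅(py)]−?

Summing ligand charges against the −1 overall charge gives an oxidation state of +4 for platinum.
Group 10 minus oxidation state 4 gives a d⁶ configuration.
The spin state decides the count: a 5d ion has a large Δₒ and is invariably low-spin.
An octahedral low-spin d⁶ ion is t₂g⁶e_g⁰, giving 0 unpaired electrons.

0 unpaired electrons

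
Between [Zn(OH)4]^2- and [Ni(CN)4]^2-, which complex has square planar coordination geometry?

[Ni(CN)4]^2-

For [Zn(OH)4]^2-: Summing ligand charges against the −2 overall charge gives an oxidation state of +2 for zinc. Group 12 minus oxidation state 2 gives a d¹⁰ configuration. A d¹⁰ ion has no crystal-field stabilisation preference between square planar and tetrahedral, so four ligands adopt the sterically favoured tetrahedral geometry. → tetrahedral.
For [Ni(CN)4]^2-: Each cyanide is −1; balancing the −2 overall charge requires Ni(II). Nickel is a group-10 element; Ni(II) is therefore d⁸. Cyanide is a strong-field ligand (high in the spectrochemical series). A 3d d⁸ ion with strong-field ligands gains enough CFSE to favour square planar over tetrahedral. → square planar.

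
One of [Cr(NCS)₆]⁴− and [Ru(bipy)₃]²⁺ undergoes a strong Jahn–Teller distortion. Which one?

[Cr(NCS)₆]⁴−

[Cr(NCS)₆]⁴−: Ligand charges: each isothiocyanate is −1. With an overall charge of −4 the chromium centre must be in the +2 oxidation state. Group 6 minus oxidation state 2 gives a d⁴ configuration. Isothiocyanate is a weak-field ligand for a first-row metal, so the complex is high-spin. The t₂g³e_g¹ (high-spin) configuration has an unevenly filled e_g set; the Jahn–Teller theorem predicts a tetragonal distortion (typically axial elongation) to lift the degeneracy.
[Ru(bipy)₃]²⁺: Summing ligand charges against the +2 overall charge gives an oxidation state of +2 for ruthenium. Group 8 minus oxidation state 2 gives a d⁶ configuration. A 4d ion has a large Δₒ and is invariably low-spin. The d⁶ configuration leaves the e_g set evenly filled (or empty) — no strong Jahn–Teller driving force.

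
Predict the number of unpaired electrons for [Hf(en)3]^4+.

Ligand charges: ethylenediamine is neutral. With an overall charge of +4 the hafnium centre must be in the +4 oxidation state.
Hf sits in group 4, so the d-electron count is 4 − 4 = 0.
Counting donor atoms: 3×ethylenediamine (bidentate) → 6 donors. Coordination number = 6.
In an octahedral field the d⁰ configuration is t₂g⁰e_g⁰, giving 0 unpaired electrons.

0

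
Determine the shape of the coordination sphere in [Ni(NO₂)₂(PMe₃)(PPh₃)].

square planar

Each nitro (N-bound nitrite) is −1; trimethylphosphine is neutral; triphenylphosphine is neutral; balancing the 0 overall charge requires Ni(II).
Ni sits in group 10, so the d-electron count is 10 − 2 = 8.
Coordination number: 4.
Nitro (N-bound nitrite), trimethylphosphine, and triphenylphosphine are strong-field ligands (high in the spectrochemical series).
A 3d d⁸ ion with strong-field ligands gains enough CFSE to favour square planar over tetrahedral.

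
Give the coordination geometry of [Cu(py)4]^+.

tetrahedral

Ligand charges: pyridine is neutral. With an overall charge of +1 the copper centre must be in the +1 oxidation state.
Cu sits in group 11, so the d-electron count is 11 − 1 = 10.
Coordination number: 4.
A d¹⁰ ion has no crystal-field stabilisation preference between square planar and tetrahedral, so four ligands adopt the sterically favoured tetrahedral geometry.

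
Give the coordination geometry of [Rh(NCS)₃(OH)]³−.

square planar

Each isothiocyanate is −1; each hydroxide is −1; balancing the −3 overall charge requires Rh(I).
Rhodium is a group-9 element; Rh(I) is therefore d⁸.
Coordination number: 4.
A 4d d⁸ ion has a large crystal-field splitting; square planar leaves the high-energy d_{x²−y²} orbital empty and maximises CFSE.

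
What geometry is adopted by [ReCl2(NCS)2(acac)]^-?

Ligand charges: each chloride is −1; each isothiocyanate is −1; each acetylacetonate is −1. With an overall charge of −1 the rhenium centre must be in the +4 oxidation state.
Rhenium is a group-7 element; Re(IV) is therefore d³.
Counting donor atoms: 2×chloride (monodentate) → 2 donors; 2×isothiocyanate (monodentate) → 2 donors; 1×acetylacetonate (bidentate) → 2 donors. Coordination number = 6.
Six donors around a single metal centre give an octahedral coordination sphere.

octahedral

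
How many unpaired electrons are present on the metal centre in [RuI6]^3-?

Ligand charges: each iodide is −1. With an overall charge of −3 the ruthenium centre must be in the +3 oxidation state.
Ru sits in group 8, so the d-electron count is 8 − 3 = 5.
The spin state decides the count: a 4d ion has a large Δₒ and is invariably low-spin.
An octahedral low-spin d⁵ ion is t₂g⁵e_g⁰, giving 1 unpaired electron.

1 unpaired electron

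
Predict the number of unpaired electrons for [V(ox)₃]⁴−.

Summing ligand charges against the −4 overall charge gives an oxidation state of +2 for vanadium.
Group 5 minus oxidation state 2 gives a d³ configuration.
Counting donor atoms: 3×oxalate (bidentate) → 6 donors. Coordination number = 6.
In an octahedral field the d³ configuration is t₂g³e_g⁰ (only one arrangement possible), giving 3 unpaired electrons.

3 unpaired electrons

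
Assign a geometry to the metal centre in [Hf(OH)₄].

Summing ligand charges against the 0 overall charge gives an oxidation state of +4 for hafnium.
Group 4 minus oxidation state 4 gives a d⁰ configuration.
With 4 monodentate ligands the coordination number is 4.
A d⁰ ion has no crystal-field stabilisation preference between square planar and tetrahedral, so four ligands adopt the sterically favoured tetrahedral geometry.

tetrahedral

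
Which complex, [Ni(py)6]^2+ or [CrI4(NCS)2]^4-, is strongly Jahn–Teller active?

[Ni(py)6]^2+: Pyridine is neutral; balancing the +2 overall charge requires Ni(II). Nickel is a group-10 element; Ni(II) is therefore d⁸. The d⁸ configuration leaves the e_g set evenly filled (or empty) — no strong Jahn–Teller driving force.
[CrI4(NCS)2]^4-: Ligand charges: each iodide is −1; each isothiocyanate is −1. With an overall charge of −4 the chromium centre must be in the +2 oxidation state. Group 6 minus oxidation state 2 gives a d⁴ configuration. Iodide and isothiocyanate are weak-field ligands for a first-row metal, so the complex is high-spin. The t₂g³e_g¹ (high-spin) configuration has an unevenly filled e_g set; the Jahn–Teller theorem predicts a tetragonal distortion (typically axial elongation) to lift the degeneracy.

[CrI4(NCS)2]^4-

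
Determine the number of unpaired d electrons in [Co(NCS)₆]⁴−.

3

Ligand charges: each isothiocyanate is −1. With an overall charge of −4 the cobalt centre must be in the +2 oxidation state.
Cobalt is a group-9 element; Co(II) is therefore d⁷.
The spin state decides the count: Isothiocyanate is a weak-field ligand for a first-row metal, so the complex is high-spin.
An octahedral high-spin d⁷ ion is t₂g⁵e_g², giving 3 unpaired electrons.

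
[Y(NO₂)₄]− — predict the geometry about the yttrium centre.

Each nitro (N-bound nitrite) is −1; balancing the −1 overall charge requires Y(III).
Y sits in group 3, so the d-electron count is 3 − 3 = 0.
Coordination number: 4.
A d⁰ ion has no crystal-field stabilisation preference between square planar and tetrahedral, so four ligands adopt the sterically favoured tetrahedral geometry.

tetrahedral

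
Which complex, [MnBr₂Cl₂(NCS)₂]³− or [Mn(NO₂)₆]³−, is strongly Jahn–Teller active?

[MnBr₂Cl₂(NCS)₂]³−

[MnBr₂Cl₂(NCS)₂]³−: Summing ligand charges against the −3 overall charge gives an oxidation state of +3 for manganese. Group 7 minus oxidation state 3 gives a d⁴ configuration. Bromide, chloride, and isothiocyanate are weak-field ligands for a first-row metal, so the complex is high-spin. The t₂g³e_g¹ (high-spin) configuration has an unevenly filled e_g set; the Jahn–Teller theorem predicts a tetragonal distortion (typically axial elongation) to lift the degeneracy.
[Mn(NO₂)₆]³−: Each nitro (N-bound nitrite) is −1; balancing the −3 overall charge requires Mn(III). Mn sits in group 7, so the d-electron count is 7 − 3 = 4. Nitro (N-bound nitrite) is a strong-field ligand (high in the spectrochemical series) for a first-row metal, so the complex is low-spin. The d⁴ configuration leaves the e_g set evenly filled (or empty) — no strong Jahn–Teller driving force.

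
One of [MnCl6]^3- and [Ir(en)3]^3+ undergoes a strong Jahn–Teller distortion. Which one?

[MnCl6]^3-: Each chloride is −1; balancing the −3 overall charge requires Mn(III). Mn sits in group 7, so the d-electron count is 7 − 3 = 4. Chloride is a weak-field ligand for a first-row metal, so the complex is high-spin. The t₂g³e_g¹ (high-spin) configuration has an unevenly filled e_g set; the Jahn–Teller theorem predicts a tetragonal distortion (typically axial elongation) to lift the degeneracy.
[Ir(en)3]^3+: Ligand charges: ethylenediamine is neutral. With an overall charge of +3 the iridium centre must be in the +3 oxidation state. Iridium is a group-9 element; Ir(III) is therefore d⁶. A 5d ion has a large Δₒ and is invariably low-spin. The d⁶ configuration leaves the e_g set evenly filled (or empty) — no strong Jahn–Teller driving force.

[MnCl6]^3-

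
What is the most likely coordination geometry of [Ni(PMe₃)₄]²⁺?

square planar

Summing ligand charges against the +2 overall charge gives an oxidation state of +2 for nickel.
Group 10 minus oxidation state 2 gives a d⁸ configuration.
With 4 monodentate ligands the coordination number is 4.
Trimethylphosphine is a strong-field ligand (high in the spectrochemical series).
A 3d d⁸ ion with strong-field ligands gains enough CFSE to favour square planar over tetrahedral.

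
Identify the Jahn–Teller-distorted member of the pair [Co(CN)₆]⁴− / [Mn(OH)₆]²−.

[Co(CN)₆]⁴−: Summing ligand charges against the −4 overall charge gives an oxidation state of +2 for cobalt. Group 9 minus oxidation state 2 gives a d⁷ configuration. Cyanide is a strong-field ligand (high in the spectrochemical series) for a first-row metal, so the complex is low-spin. The t₂g⁶e_g¹ (low-spin) configuration has an unevenly filled e_g set; the Jahn–Teller theorem predicts a tetragonal distortion (typically axial elongation) to lift the degeneracy.
[Mn(OH)₆]²−: Summing ligand charges against the −2 overall charge gives an oxidation state of +4 for manganese. Manganese is a group-7 element; Mn(IV) is therefore d³. The d³ configuration leaves the e_g set evenly filled (or empty) — no strong Jahn–Teller driving force.

[Co(CN)₆]⁴−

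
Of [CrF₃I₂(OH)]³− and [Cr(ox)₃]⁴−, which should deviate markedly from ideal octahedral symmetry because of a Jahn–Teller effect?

[Cr(ox)₃]⁴−

[CrF₃I₂(OH)]³−: Ligand charges: each fluoride is −1; each iodide is −1; each hydroxide is −1. With an overall charge of −3 the chromium centre must be in the +3 oxidation state. Cr sits in group 6, so the d-electron count is 6 − 3 = 3. The d³ configuration leaves the e_g set evenly filled (or empty) — no strong Jahn–Teller driving force.
[Cr(ox)₃]⁴−: Each oxalate is −2; balancing the −4 overall charge requires Cr(II). Chromium is a group-6 element; Cr(II) is therefore d⁴. Oxalate is a weak-field ligand for a first-row metal, so the complex is high-spin. The t₂g³e_g¹ (high-spin) configuration has an unevenly filled e_g set; the Jahn–Teller theorem predicts a tetragonal distortion (typically axial elongation) to lift the degeneracy.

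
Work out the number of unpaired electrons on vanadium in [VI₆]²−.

1 unpaired electron

Ligand charges: each iodide is −1. With an overall charge of −2 the vanadium centre must be in the +4 oxidation state.
Group 5 minus oxidation state 4 gives a d¹ configuration.
In an octahedral field the d¹ configuration is t₂g¹e_g⁰ (only one arrangement possible), giving 1 unpaired electron.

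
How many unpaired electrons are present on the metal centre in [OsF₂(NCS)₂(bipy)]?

Ligand charges: each fluoride is −1; each isothiocyanate is −1; 2,2′-bipyridine is neutral. With an overall charge of 0 the osmium centre must be in the +4 oxidation state.
Group 8 minus oxidation state 4 gives a d⁴ configuration.
Counting donor atoms: 2×fluoride (monodentate) → 2 donors; 2×isothiocyanate (monodentate) → 2 donors; 1×2,2′-bipyridine (bidentate) → 2 donors. Coordination number = 6.
The spin state decides the count: a 5d ion has a large Δₒ and is invariably low-spin.
An octahedral low-spin d⁴ ion is t₂g⁴e_g⁰, giving 2 unpaired electrons.

2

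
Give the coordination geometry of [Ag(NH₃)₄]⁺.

Ammonia is neutral; balancing the +1 overall charge requires Ag(I).
Silver is a group-11 element; Ag(I) is therefore d¹⁰.
Coordination number: 4.
A d¹⁰ ion has no crystal-field stabilisation preference between square planar and tetrahedral, so four ligands adopt the sterically favoured tetrahedral geometry.

tetrahedral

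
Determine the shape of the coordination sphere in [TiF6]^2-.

octahedral

Summing ligand charges against the −2 overall charge gives an oxidation state of +4 for titanium.
Group 4 minus oxidation state 4 gives a d⁰ configuration.
With 6 monodentate ligands the coordination number is 6.
Six donors around a single metal centre give an octahedral coordination sphere.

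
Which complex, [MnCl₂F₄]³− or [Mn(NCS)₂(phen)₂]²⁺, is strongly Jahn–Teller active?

[MnCl₂F₄]³−: Each chloride is −1; each fluoride is −1; balancing the −3 overall charge requires Mn(III). Group 7 minus oxidation state 3 gives a d⁴ configuration. Chloride and fluoride are weak-field ligands for a first-row metal, so the complex is high-spin. The t₂g³e_g¹ (high-spin) configuration has an unevenly filled e_g set; the Jahn–Teller theorem predicts a tetragonal distortion (typically axial elongation) to lift the degeneracy.
[Mn(NCS)₂(phen)₂]²⁺: Each isothiocyanate is −1; 1,10-phenanthroline is neutral; balancing the +2 overall charge requires Mn(IV). Group 7 minus oxidation state 4 gives a d³ configuration. The d³ configuration leaves the e_g set evenly filled (or empty) — no strong Jahn–Teller driving force.

[MnCl₂F₄]³−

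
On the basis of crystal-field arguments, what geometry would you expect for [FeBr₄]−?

tetrahedral

Each bromide is −1; balancing the −1 overall charge requires Fe(III).
Iron is a group-8 element; Fe(III) is therefore d⁵.
Coordination number: 4.
Bromide is a weak-field ligand.
A high-spin d⁵ ion has zero CFSE in either geometry, so four ligands adopt the sterically favoured tetrahedral geometry.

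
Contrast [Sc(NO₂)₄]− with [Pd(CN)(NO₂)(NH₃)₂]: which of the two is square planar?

[Pd(CN)(NO₂)(NH₃)₂]

For [Sc(NO₂)₄]−: Summing ligand charges against the −1 overall charge gives an oxidation state of +3 for scandium. Group 3 minus oxidation state 3 gives a d⁰ configuration. A d⁰ ion has no crystal-field stabilisation preference between square planar and tetrahedral, so four ligands adopt the sterically favoured tetrahedral geometry. → tetrahedral.
For [Pd(CN)(NO₂)(NH₃)₂]: Each cyanide is −1; each nitro (N-bound nitrite) is −1; ammonia is neutral; balancing the 0 overall charge requires Pd(II). Group 10 minus oxidation state 2 gives a d⁸ configuration. A 4d d⁸ ion has a large crystal-field splitting; square planar leaves the high-energy d_{x²−y²} orbital empty and maximises CFSE. → square planar.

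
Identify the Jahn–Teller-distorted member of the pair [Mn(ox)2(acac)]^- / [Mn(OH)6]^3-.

[Mn(ox)2(acac)]^-: Summing ligand charges against the −1 overall charge gives an oxidation state of +4 for manganese. Manganese is a group-7 element; Mn(IV) is therefore d³. The d³ configuration leaves the e_g set evenly filled (or empty) — no strong Jahn–Teller driving force.
[Mn(OH)6]^3-: Each hydroxide is −1; balancing the −3 overall charge requires Mn(III). Mn sits in group 7, so the d-electron count is 7 − 3 = 4. Hydroxide is a weak-field ligand for a first-row metal, so the complex is high-spin. The t₂g³e_g¹ (high-spin) configuration has an unevenly filled e_g set; the Jahn–Teller theorem predicts a tetragonal distortion (typically axial elongation) to lift the degeneracy.

[Mn(OH)6]^3-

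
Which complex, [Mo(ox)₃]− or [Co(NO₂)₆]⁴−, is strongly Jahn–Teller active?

[Mo(ox)₃]−: Ligand charges: each oxalate is −2. With an overall charge of −1 the molybdenum centre must be in the +5 oxidation state. Molybdenum is a group-6 element; Mo(V) is therefore d¹. The d¹ configuration leaves the e_g set evenly filled (or empty) — no strong Jahn–Teller driving force.
[Co(NO₂)₆]⁴−: Ligand charges: each nitro (N-bound nitrite) is −1. With an overall charge of −4 the cobalt centre must be in the +2 oxidation state. Co sits in group 9, so the d-electron count is 9 − 2 = 7. Nitro (N-bound nitrite) is a strong-field ligand (high in the spectrochemical series) for a first-row metal, so the complex is low-spin. The t₂g⁶e_g¹ (low-spin) configuration has an unevenly filled e_g set; the Jahn–Teller theorem predicts a tetragonal distortion (typically axial elongation) to lift the degeneracy.

[Co(NO₂)₆]⁴−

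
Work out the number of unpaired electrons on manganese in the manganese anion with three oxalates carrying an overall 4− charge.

5

Summing ligand charges against the −4 overall charge gives an oxidation state of +2 for manganese.
Group 7 minus oxidation state 2 gives a d⁵ configuration.
Counting donor atoms: 3×oxalate (bidentate) → 6 donors. Coordination number = 6.
The spin state decides the count: Oxalate is a weak-field ligand for a first-row metal, so the complex is high-spin.
An octahedral high-spin d⁵ ion is t₂g³e_g², giving 5 unpaired electrons.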